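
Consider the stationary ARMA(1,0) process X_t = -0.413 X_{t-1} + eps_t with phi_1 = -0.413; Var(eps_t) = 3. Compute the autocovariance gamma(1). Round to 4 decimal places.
\gamma(1) = -1.4938

Multiply the model equation by X_{t-k} and take expectations. With theta_0 = psi_0 = 1 and psi_j the MA(infinity) weights, this gives
  gamma(k) - sum_i phi_i gamma(k-i) = c_k,
  c_k = sigma^2 * sum_{j=k..q} theta_j psi_{j-k}   (c_k = 0 for k > q),
using gamma(-m) = gamma(m).
Pure AR (q = 0): c_0 = sigma^2 = 3, c_k = 0 for k >= 1.
Equations for k = 0 and k = 1 (AR order 1):
  gamma(0) = phi_1 gamma(1) + c_0
  gamma(1) = phi_1 gamma(0) + c_1
Substituting the second into the first: gamma(0) (1 - phi_1^2) = c_0 + phi_1 c_1, so
  gamma(0) = c_0 / (1 - phi_1^2) = 3 / (1 - (-0.413)^2) = 3 / 0.829431 = 3.616937.
  gamma(1) = phi_1 gamma(0) = (-0.413)(3.616937) = -1.493795.
Therefore gamma(1) = -1.4938 (to 4 decimal places).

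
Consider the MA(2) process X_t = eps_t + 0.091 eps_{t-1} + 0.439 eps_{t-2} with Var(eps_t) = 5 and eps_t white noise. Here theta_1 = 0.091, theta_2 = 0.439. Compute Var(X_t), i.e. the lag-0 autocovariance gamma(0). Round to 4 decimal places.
\gamma(0) = 6.0050

For an MA(q) process X_t = eps_t + sum_i theta_i eps_{t-i} with
Var(eps_t) = sigma^2, the variance is
  gamma(0) = sigma^2 * (1 + sum_i theta_i^2).
  sum_i theta_i^2 = (0.091)^2 + (0.439)^2 = 0.008281 + 0.192721 = 0.201002.
  gamma(0) = 5 * (1 + 0.201002) = 5 * 1.201002 = 6.00501, which rounds to 6.0050.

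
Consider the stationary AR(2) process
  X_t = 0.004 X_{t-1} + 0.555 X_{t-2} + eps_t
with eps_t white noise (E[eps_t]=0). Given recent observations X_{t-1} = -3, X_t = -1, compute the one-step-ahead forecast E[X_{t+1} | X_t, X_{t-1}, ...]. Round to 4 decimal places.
E[X_{t+1} \mid \mathcal F_t] = -1.6690

For an AR(p) model X_t = c + sum_i phi_i X_{t-i} + eps_t, the
one-step-ahead conditional mean is
  E[X_{t+1} | X_t, ...] = c + sum_i phi_i X_{t+1-i}.
Substitute known values:
  E[X_{t+1} | ...] = (0.004) * (-1) + (0.555) * (-3)
                   = -1.6690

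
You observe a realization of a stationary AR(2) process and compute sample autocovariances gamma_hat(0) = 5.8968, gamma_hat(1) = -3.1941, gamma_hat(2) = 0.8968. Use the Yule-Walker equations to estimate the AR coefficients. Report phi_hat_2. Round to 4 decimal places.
\hat\phi_{2} = -0.2000

The Yule-Walker equations for an AR(p) process read, in matrix form,
  Gamma_p phi = r_p,   with   (Gamma_p)_{ij} = gamma(|i - j|),
                       (r_p)_i = gamma(i),   i,j = 1..p.
Substitute the sample gammas (Toeplitz matrix and right-hand side of size 2):
  Gamma_p = [[5.8968, -3.1941], [-3.1941, 5.8968]]
  r_p     = [-3.1941, 0.8968]
Written out:
  5.8968 phi_1 - 3.1941 phi_2 = -3.1941
  -3.1941 phi_1 + 5.8968 phi_2 = 0.8968
Solve by Cramer's rule:
  det = gamma(0)^2 - gamma(1)^2 = (5.8968)^2 - (-3.1941)^2 = 34.77225024 - 10.20227481 = 24.56997543
  phi_hat_1 = [gamma(1) gamma(0) - gamma(1) gamma(2)] / det = [(-3.1941)(5.8968) - (-3.1941)(0.8968)] / 24.56997543 = -15.9705 / 24.56997543 = -0.65
  phi_hat_2 = [gamma(0) gamma(2) - gamma(1)^2] / det = [(5.8968)(0.8968) - (-3.1941)^2] / 24.56997543 = -4.91402457 / 24.56997543 = -0.2
So phi_hat = [-0.6500, -0.2000].
Therefore phi_hat_2 = -0.2000.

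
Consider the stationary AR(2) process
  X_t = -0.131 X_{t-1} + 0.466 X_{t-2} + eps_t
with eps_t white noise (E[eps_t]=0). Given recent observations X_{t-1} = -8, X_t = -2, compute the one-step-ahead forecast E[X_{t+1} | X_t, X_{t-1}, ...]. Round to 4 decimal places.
E[X_{t+1} \mid \mathcal F_t] = -3.4660

For an AR(p) model X_t = c + sum_i phi_i X_{t-i} + eps_t, the
one-step-ahead conditional mean is
  E[X_{t+1} | X_t, ...] = c + sum_i phi_i X_{t+1-i}.
Substitute known values:
  E[X_{t+1} | ...] = (-0.131) * (-2) + (0.466) * (-8)
                   = -3.4660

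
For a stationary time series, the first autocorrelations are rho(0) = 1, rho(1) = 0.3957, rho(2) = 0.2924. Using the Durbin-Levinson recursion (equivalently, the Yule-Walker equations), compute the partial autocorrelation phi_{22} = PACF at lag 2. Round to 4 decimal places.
\phi_{22} = 0.1610

The PACF at lag k is phi_{kk}, the last component of the solution
to the Yule-Walker system G_k phi = r_k where
  (G_k)_{ij} = rho(|i - j|), (r_k)_i = rho(i), i,j = 1..k.
Equivalently, Durbin-Levinson gives phi_{kk} iteratively:
  phi_{11} = rho(1)
  phi_{kk} = [rho(k) - sum_{j=1..k-1} phi_{k-1,j} rho(k-j)]
            / [1 - sum_{j=1..k-1} phi_{k-1,j} rho(j)],
  phi_{k,j} = phi_{k-1,j} - phi_{kk} phi_{k-1,k-j},  j = 1..k-1.
Step k = 1:
  phi_11 = rho(1) = 0.3957.
Step k = 2:
  phi_22 = [rho(2) - phi_11 rho(1)] / [1 - phi_11 rho(1)] = [0.2924 - (0.3957)(0.3957)] / [1 - (0.3957)(0.3957)]
         = 0.13582151 / 0.84342151 = 0.161.
Therefore phi_{22} = 0.1610.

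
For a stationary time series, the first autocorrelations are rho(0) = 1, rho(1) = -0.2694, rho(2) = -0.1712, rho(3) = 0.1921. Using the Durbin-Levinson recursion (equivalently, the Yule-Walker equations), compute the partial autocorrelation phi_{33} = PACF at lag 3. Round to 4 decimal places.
\phi_{33} = 0.0730

The PACF at lag k is phi_{kk}, the last component of the solution
to the Yule-Walker system G_k phi = r_k where
  (G_k)_{ij} = rho(|i - j|), (r_k)_i = rho(i), i,j = 1..k.
Equivalently, Durbin-Levinson gives phi_{kk} iteratively:
  phi_{11} = rho(1)
  phi_{kk} = [rho(k) - sum_{j=1..k-1} phi_{k-1,j} rho(k-j)]
            / [1 - sum_{j=1..k-1} phi_{k-1,j} rho(j)],
  phi_{k,j} = phi_{k-1,j} - phi_{kk} phi_{k-1,k-j},  j = 1..k-1.
Step k = 1:
  phi_11 = rho(1) = -0.2694.
Step k = 2:
  phi_22 = [rho(2) - phi_11 rho(1)] / [1 - phi_11 rho(1)] = [-0.1712 - (-0.2694)(-0.2694)] / [1 - (-0.2694)(-0.2694)]
         = -0.24377636 / 0.92742364 = -0.262853.
  Update: phi_21 = phi_11 - phi_22 phi_11 = -0.2694 - (-0.262853)(-0.2694) = -0.340213.
Step k = 3:
  phi_33 = [rho(3) - phi_21 rho(2) - phi_22 rho(1)] / [1 - phi_21 rho(1) - phi_22 rho(2)]
    numerator   = 0.1921 - (-0.340213)(-0.1712) - (-0.262853)(-0.2694) = 0.06304291
    denominator = 1 - (-0.340213)(-0.2694) - (-0.262853)(-0.1712) = 0.86334622
  phi_33 = 0.06304291 / 0.86334622 = 0.073.
Therefore phi_{33} = 0.0730.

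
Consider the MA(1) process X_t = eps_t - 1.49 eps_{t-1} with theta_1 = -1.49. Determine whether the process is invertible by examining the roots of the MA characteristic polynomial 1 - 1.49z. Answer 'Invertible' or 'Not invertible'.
\text{Not invertible}

The MA(q) characteristic polynomial is P(z) = 1 - 1.49z.
Invertibility requires all roots to lie outside the unit circle, i.e. |z| > 1 for every root.
This is linear in z: 1 + (-1.49) z = 0  =>  z = -1/(-1.49) = 0.671141,  |z| = 0.671141.
Moduli of all roots: 0.6711.
All moduli strictly greater than 1? No.
Verdict: Not invertible.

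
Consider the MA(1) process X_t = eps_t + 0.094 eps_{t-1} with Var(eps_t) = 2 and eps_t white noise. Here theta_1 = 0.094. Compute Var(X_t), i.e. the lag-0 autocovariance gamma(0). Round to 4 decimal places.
\gamma(0) = 2.0177

For an MA(q) process X_t = eps_t + sum_i theta_i eps_{t-i} with
Var(eps_t) = sigma^2, the variance is
  gamma(0) = sigma^2 * (1 + sum_i theta_i^2).
  sum_i theta_i^2 = (0.094)^2 = 0.008836.
  gamma(0) = 2 * (1 + 0.008836) = 2 * 1.008836 = 2.017672, which rounds to 2.0177.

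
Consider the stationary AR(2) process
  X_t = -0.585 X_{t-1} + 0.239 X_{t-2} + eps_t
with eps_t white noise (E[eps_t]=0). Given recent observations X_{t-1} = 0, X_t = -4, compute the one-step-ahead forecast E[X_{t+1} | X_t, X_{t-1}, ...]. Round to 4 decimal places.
E[X_{t+1} \mid \mathcal F_t] = 2.3400

For an AR(p) model X_t = c + sum_i phi_i X_{t-i} + eps_t, the
one-step-ahead conditional mean is
  E[X_{t+1} | X_t, ...] = c + sum_i phi_i X_{t+1-i}.
Substitute known values:
  E[X_{t+1} | ...] = (-0.585) * (-4) + (0.239) * (0)
                   = 2.3400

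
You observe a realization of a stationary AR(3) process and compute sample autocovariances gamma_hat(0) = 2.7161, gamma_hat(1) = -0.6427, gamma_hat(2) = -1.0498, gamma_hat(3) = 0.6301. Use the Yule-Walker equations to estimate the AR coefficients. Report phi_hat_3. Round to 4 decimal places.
\hat\phi_{3} = -0.0180

The Yule-Walker equations for an AR(p) process read, in matrix form,
  Gamma_p phi = r_p,   with   (Gamma_p)_{ij} = gamma(|i - j|),
                       (r_p)_i = gamma(i),   i,j = 1..p.
Substitute the sample gammas (Toeplitz matrix and right-hand side of size 3):
  Gamma_p = [[2.7161, -0.6427, -1.0498], [-0.6427, 2.7161, -0.6427], [-1.0498, -0.6427, 2.7161]]
  r_p     = [-0.6427, -1.0498, 0.6301]
Written out (R1..R3):
  (R1) 2.7161 phi_1 - 0.6427 phi_2 - 1.0498 phi_3 = -0.6427
  (R2) -0.6427 phi_1 + 2.7161 phi_2 - 0.6427 phi_3 = -1.0498
  (R3) -1.0498 phi_1 - 0.6427 phi_2 + 2.7161 phi_3 = 0.6301
Gaussian elimination:
  R2 <- R2 - (-0.6427/2.7161) R1 = R2 - (-0.236626) R1:  2.56402 phi_2 - 0.89111 phi_3 = -1.20188
  R3 <- R3 - (-1.0498/2.7161) R1 = R3 - (-0.38651) R1:  -0.89111 phi_2 + 2.310342 phi_3 = 0.38169
  R3 <- R3 - (-0.89111/2.56402) R2 = R3 - (-0.347544) R2:  2.000642 phi_3 = -0.036016
Back-substitution:
  phi_hat_3 = -0.036016 / 2.000642 = -0.018002
  phi_hat_2 = (-1.20188 - (-0.89111)(-0.018002)) / 2.56402 = -0.475005
  phi_hat_1 = (-0.6427 - (-0.6427)(-0.475005) - (-1.0498)(-0.018002)) / 2.7161 = -0.355983
So phi_hat = [-0.3560, -0.4750, -0.0180].
Therefore phi_hat_3 = -0.0180.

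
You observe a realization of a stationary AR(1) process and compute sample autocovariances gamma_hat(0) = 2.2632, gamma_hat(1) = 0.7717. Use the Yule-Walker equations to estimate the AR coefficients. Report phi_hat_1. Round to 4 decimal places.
\hat\phi_{1} = 0.3410

The Yule-Walker equations for an AR(p) process read, in matrix form,
  Gamma_p phi = r_p,   with   (Gamma_p)_{ij} = gamma(|i - j|),
                       (r_p)_i = gamma(i),   i,j = 1..p.
Substitute the sample gammas (Toeplitz matrix and right-hand side of size 1):
  Gamma_p = [[2.2632]]
  r_p     = [0.7717]
With p = 1 this is the single equation gamma(0) phi_1 = gamma(1):
  phi_hat_1 = gamma(1) / gamma(0) = 0.7717 / 2.2632 = 0.3410.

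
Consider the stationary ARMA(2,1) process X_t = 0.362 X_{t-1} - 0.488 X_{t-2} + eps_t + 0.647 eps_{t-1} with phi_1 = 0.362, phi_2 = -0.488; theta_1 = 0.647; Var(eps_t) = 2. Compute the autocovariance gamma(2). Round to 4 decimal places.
\gamma(2) = -1.6196

Multiply the model equation by X_{t-k} and take expectations. With theta_0 = psi_0 = 1 and psi_j the MA(infinity) weights, this gives
  gamma(k) - sum_i phi_i gamma(k-i) = c_k,
  c_k = sigma^2 * sum_{j=k..q} theta_j psi_{j-k}   (c_k = 0 for k > q),
using gamma(-m) = gamma(m).
psi-weights needed (psi_j = theta_j + sum_i phi_i psi_{j-i}):
  psi_1 = theta_1 + phi_1 = 0.647 + (0.362) = 1.009
Right-hand sides:
  c_0 = sigma^2 (1 + theta_1 psi_1) = 2 * (1 + (0.647)(1.009)) = 2 * 1.652823 = 3.305646
  c_1 = sigma^2 theta_1 = 2 * (0.647) = 1.294
  c_2 = 0
Equations for k = 0, 1, 2 (AR order 2, c_2 = 0):
  (E0) gamma(0) = phi_1 gamma(1) + phi_2 gamma(2) + c_0
  (E1) gamma(1) = phi_1 gamma(0) + phi_2 gamma(1) + c_1
  (E2) gamma(2) = phi_1 gamma(1) + phi_2 gamma(0)
From (E1): gamma(1) = A gamma(0) + B with
  A = phi_1 / (1 - phi_2) = 0.362 / 1.488 = 0.24328,   B = c_1 / (1 - phi_2) = 1.294 / 1.488 = 0.869624.
Insert (E2) into (E0): gamma(0) (1 - phi_2^2) = phi_1 (1 + phi_2) gamma(1) + c_0.
  phi_1 (1 + phi_2) = (0.362)(0.512) = 0.185344,   1 - phi_2^2 = 0.761856.
Replace gamma(1) by A gamma(0) + B and collect gamma(0):
  gamma(0) [0.761856 - (0.185344)(0.24328)] = (0.185344)(0.869624) + 3.305646
  gamma(0) * 0.716766 = 3.466826
  gamma(0) = 3.466826 / 0.716766 = 4.836763.
  gamma(1) = A gamma(0) + B = (0.24328)(4.836763) + (0.869624) = 2.046309.
  gamma(2) = phi_1 gamma(1) + phi_2 gamma(0) = (0.362)(2.046309) + (-0.488)(4.836763) = -1.619577.
Therefore gamma(2) = -1.6196 (to 4 decimal places).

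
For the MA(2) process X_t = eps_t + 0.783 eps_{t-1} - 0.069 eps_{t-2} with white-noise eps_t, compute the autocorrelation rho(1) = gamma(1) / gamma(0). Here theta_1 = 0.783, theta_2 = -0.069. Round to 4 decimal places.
\rho(1) = 0.4506

For an MA(q) process with theta_0 = 1, the autocovariance is
  gamma(k) = sigma^2 * sum_{i=0..q-k} theta_i * theta_{i+k},
and rho(k) = gamma(k) / gamma(0). Sigma^2 cancels.
  numerator   = (1)*(0.783) + (0.783)*(-0.069) = 0.728973.
  denominator = (1)^2 + (0.783)^2 + (-0.069)^2 = 1.61785.
  rho(1) = 0.728973 / 1.61785 = 0.4506.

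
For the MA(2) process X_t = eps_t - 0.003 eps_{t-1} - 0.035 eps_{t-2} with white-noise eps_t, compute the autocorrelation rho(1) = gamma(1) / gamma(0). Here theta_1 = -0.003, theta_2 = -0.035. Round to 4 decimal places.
\rho(1) = -0.0029

For an MA(q) process with theta_0 = 1, the autocovariance is
  gamma(k) = sigma^2 * sum_{i=0..q-k} theta_i * theta_{i+k},
and rho(k) = gamma(k) / gamma(0). Sigma^2 cancels.
  numerator   = (1)*(-0.003) + (-0.003)*(-0.035) = -0.002895.
  denominator = (1)^2 + (-0.003)^2 + (-0.035)^2 = 1.001234.
  rho(1) = -0.002895 / 1.001234 = -0.0029.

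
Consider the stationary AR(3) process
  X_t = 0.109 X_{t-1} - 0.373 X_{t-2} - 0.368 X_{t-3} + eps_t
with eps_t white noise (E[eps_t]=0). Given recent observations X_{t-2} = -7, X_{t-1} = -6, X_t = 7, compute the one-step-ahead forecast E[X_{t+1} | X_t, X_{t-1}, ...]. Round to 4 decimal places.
E[X_{t+1} \mid \mathcal F_t] = 5.5770

For an AR(p) model X_t = c + sum_i phi_i X_{t-i} + eps_t, the
one-step-ahead conditional mean is
  E[X_{t+1} | X_t, ...] = c + sum_i phi_i X_{t+1-i}.
Substitute known values:
  E[X_{t+1} | ...] = (0.109) * (7) + (-0.373) * (-6) + (-0.368) * (-7)
                   = 5.5770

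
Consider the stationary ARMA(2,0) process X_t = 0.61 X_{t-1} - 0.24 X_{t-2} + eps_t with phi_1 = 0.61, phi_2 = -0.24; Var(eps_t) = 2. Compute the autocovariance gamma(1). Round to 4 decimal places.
\gamma(1) = 1.3773

Multiply the model equation by X_{t-k} and take expectations. With theta_0 = psi_0 = 1 and psi_j the MA(infinity) weights, this gives
  gamma(k) - sum_i phi_i gamma(k-i) = c_k,
  c_k = sigma^2 * sum_{j=k..q} theta_j psi_{j-k}   (c_k = 0 for k > q),
using gamma(-m) = gamma(m).
Pure AR (q = 0): c_0 = sigma^2 = 2, c_k = 0 for k >= 1.
Equations for k = 0, 1, 2 (AR order 2, c_2 = 0):
  (E0) gamma(0) = phi_1 gamma(1) + phi_2 gamma(2) + c_0
  (E1) gamma(1) = phi_1 gamma(0) + phi_2 gamma(1) + c_1
  (E2) gamma(2) = phi_1 gamma(1) + phi_2 gamma(0)
From (E1): gamma(1) = A gamma(0) + B with
  A = phi_1 / (1 - phi_2) = 0.61 / 1.24 = 0.491935,   B = c_1 / (1 - phi_2) = 0 / 1.24 = 0.
Insert (E2) into (E0): gamma(0) (1 - phi_2^2) = phi_1 (1 + phi_2) gamma(1) + c_0.
  phi_1 (1 + phi_2) = (0.61)(0.76) = 0.4636,   1 - phi_2^2 = 0.9424.
Replace gamma(1) by A gamma(0) + B and collect gamma(0):
  gamma(0) [0.9424 - (0.4636)(0.491935)] = c_0 = 2
  gamma(0) * 0.714339 = 2
  gamma(0) = 2 / 0.714339 = 2.799792.
  gamma(1) = A gamma(0) = (0.491935)(2.799792) = 1.377317.
Therefore gamma(1) = 1.3773 (to 4 decimal places).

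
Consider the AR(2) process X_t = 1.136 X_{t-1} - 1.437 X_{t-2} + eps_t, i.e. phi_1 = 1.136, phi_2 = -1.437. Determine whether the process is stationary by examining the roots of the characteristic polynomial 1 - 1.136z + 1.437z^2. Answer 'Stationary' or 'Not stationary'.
\text{Not stationary}

The AR(p) characteristic polynomial is P(z) = 1 - 1.136z + 1.437z^2.
Stationarity requires all roots to lie outside the unit circle, i.e. |z| > 1 for every root.
Set 1 + (-1.136) z + (1.437) z^2 = 0, i.e. a z^2 + b z + c = 0 with a = 1.437, b = -1.136, c = 1.
Discriminant D = b^2 - 4ac = (-1.136)^2 - 4*(1.437)*1 = 1.290496 - (5.748) = -4.457504.
D < 0, so the roots are the complex-conjugate pair z = (-b +/- i sqrt(-D)) / (2a) = 0.3953 +/- 0.7346i.
For a conjugate pair |z|^2 = z * conj(z) = (product of roots) = c/a = 1/(1.437) = 0.695894, so |z| = sqrt(0.695894) = 0.8342 for both roots.
Moduli of all roots: 0.8342, 0.8342.
All moduli strictly greater than 1? No.
Verdict: Not stationary.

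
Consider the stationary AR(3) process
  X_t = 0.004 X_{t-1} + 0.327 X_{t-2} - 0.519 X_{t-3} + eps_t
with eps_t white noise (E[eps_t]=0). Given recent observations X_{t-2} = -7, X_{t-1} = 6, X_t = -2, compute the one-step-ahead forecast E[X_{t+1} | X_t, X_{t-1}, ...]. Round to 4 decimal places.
E[X_{t+1} \mid \mathcal F_t] = 5.5870

For an AR(p) model X_t = c + sum_i phi_i X_{t-i} + eps_t, the
one-step-ahead conditional mean is
  E[X_{t+1} | X_t, ...] = c + sum_i phi_i X_{t+1-i}.
Substitute known values:
  E[X_{t+1} | ...] = (0.004) * (-2) + (0.327) * (6) + (-0.519) * (-7)
                   = 5.5870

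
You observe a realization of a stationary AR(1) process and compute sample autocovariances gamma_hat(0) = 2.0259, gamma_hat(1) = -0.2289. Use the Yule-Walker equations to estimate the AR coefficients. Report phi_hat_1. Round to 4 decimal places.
\hat\phi_{1} = -0.1130

The Yule-Walker equations for an AR(p) process read, in matrix form,
  Gamma_p phi = r_p,   with   (Gamma_p)_{ij} = gamma(|i - j|),
                       (r_p)_i = gamma(i),   i,j = 1..p.
Substitute the sample gammas (Toeplitz matrix and right-hand side of size 1):
  Gamma_p = [[2.0259]]
  r_p     = [-0.2289]
With p = 1 this is the single equation gamma(0) phi_1 = gamma(1):
  phi_hat_1 = gamma(1) / gamma(0) = -0.2289 / 2.0259 = -0.1130.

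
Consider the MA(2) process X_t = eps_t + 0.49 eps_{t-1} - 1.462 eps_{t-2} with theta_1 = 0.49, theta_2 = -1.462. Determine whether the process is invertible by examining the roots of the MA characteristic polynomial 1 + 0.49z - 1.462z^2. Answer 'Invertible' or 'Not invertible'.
\text{Not invertible}

The MA(q) characteristic polynomial is P(z) = 1 + 0.49z - 1.462z^2.
Invertibility requires all roots to lie outside the unit circle, i.e. |z| > 1 for every root.
Set 1 + (0.49) z + (-1.462) z^2 = 0, i.e. a z^2 + b z + c = 0 with a = -1.462, b = 0.49, c = 1.
Discriminant D = b^2 - 4ac = (0.49)^2 - 4*(-1.462)*1 = 0.2401 - (-5.848) = 6.0881.
D >= 0, so the roots are real: z = (-b +/- sqrt(D)) / (2a) = (-0.49 +/- 2.467408) / (-2.924).
  z_1 = (-0.49 + 2.467408) / (-2.924) = -0.6763,   |z_1| = 0.6763.
  z_2 = (-0.49 - 2.467408) / (-2.924) = 1.0114,   |z_2| = 1.0114.
Moduli of all roots: 0.6763, 1.0114.
All moduli strictly greater than 1? No.
Verdict: Not invertible.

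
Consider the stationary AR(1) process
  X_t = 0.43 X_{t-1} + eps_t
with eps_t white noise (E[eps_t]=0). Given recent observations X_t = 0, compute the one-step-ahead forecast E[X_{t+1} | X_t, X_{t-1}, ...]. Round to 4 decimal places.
E[X_{t+1} \mid \mathcal F_t] = 0.0000

For an AR(p) model X_t = c + sum_i phi_i X_{t-i} + eps_t, the
one-step-ahead conditional mean is
  E[X_{t+1} | X_t, ...] = c + sum_i phi_i X_{t+1-i}.
Substitute known values:
  E[X_{t+1} | ...] = (0.43) * (0)
                   = 0.0000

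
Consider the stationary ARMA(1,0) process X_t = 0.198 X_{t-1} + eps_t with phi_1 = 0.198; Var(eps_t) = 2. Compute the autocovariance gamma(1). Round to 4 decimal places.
\gamma(1) = 0.4122

Multiply the model equation by X_{t-k} and take expectations. With theta_0 = psi_0 = 1 and psi_j the MA(infinity) weights, this gives
  gamma(k) - sum_i phi_i gamma(k-i) = c_k,
  c_k = sigma^2 * sum_{j=k..q} theta_j psi_{j-k}   (c_k = 0 for k > q),
using gamma(-m) = gamma(m).
Pure AR (q = 0): c_0 = sigma^2 = 2, c_k = 0 for k >= 1.
Equations for k = 0 and k = 1 (AR order 1):
  gamma(0) = phi_1 gamma(1) + c_0
  gamma(1) = phi_1 gamma(0) + c_1
Substituting the second into the first: gamma(0) (1 - phi_1^2) = c_0 + phi_1 c_1, so
  gamma(0) = c_0 / (1 - phi_1^2) = 2 / (1 - (0.198)^2) = 2 / 0.960796 = 2.081607.
  gamma(1) = phi_1 gamma(0) = (0.198)(2.081607) = 0.412158.
Therefore gamma(1) = 0.4122 (to 4 decimal places).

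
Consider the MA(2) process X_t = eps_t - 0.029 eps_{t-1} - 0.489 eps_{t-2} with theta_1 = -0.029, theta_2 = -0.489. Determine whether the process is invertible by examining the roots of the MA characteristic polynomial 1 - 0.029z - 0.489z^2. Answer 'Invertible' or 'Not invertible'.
\text{Invertible}

The MA(q) characteristic polynomial is P(z) = 1 - 0.029z - 0.489z^2.
Invertibility requires all roots to lie outside the unit circle, i.e. |z| > 1 for every root.
Set 1 + (-0.029) z + (-0.489) z^2 = 0, i.e. a z^2 + b z + c = 0 with a = -0.489, b = -0.029, c = 1.
Discriminant D = b^2 - 4ac = (-0.029)^2 - 4*(-0.489)*1 = 0.000841 - (-1.956) = 1.956841.
D >= 0, so the roots are real: z = (-b +/- sqrt(D)) / (2a) = (0.029 +/- 1.398871) / (-0.978).
  z_1 = (0.029 + 1.398871) / (-0.978) = -1.46,   |z_1| = 1.46.
  z_2 = (0.029 - 1.398871) / (-0.978) = 1.4007,   |z_2| = 1.4007.
Moduli of all roots: 1.4600, 1.4007.
All moduli strictly greater than 1? Yes.
Verdict: Invertible.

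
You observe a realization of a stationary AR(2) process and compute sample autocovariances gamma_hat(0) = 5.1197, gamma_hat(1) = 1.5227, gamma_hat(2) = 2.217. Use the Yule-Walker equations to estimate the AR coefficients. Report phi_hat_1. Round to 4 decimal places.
\hat\phi_{1} = 0.1850

The Yule-Walker equations for an AR(p) process read, in matrix form,
  Gamma_p phi = r_p,   with   (Gamma_p)_{ij} = gamma(|i - j|),
                       (r_p)_i = gamma(i),   i,j = 1..p.
Substitute the sample gammas (Toeplitz matrix and right-hand side of size 2):
  Gamma_p = [[5.1197, 1.5227], [1.5227, 5.1197]]
  r_p     = [1.5227, 2.217]
Written out:
  5.1197 phi_1 + 1.5227 phi_2 = 1.5227
  1.5227 phi_1 + 5.1197 phi_2 = 2.217
Solve by Cramer's rule:
  det = gamma(0)^2 - gamma(1)^2 = (5.1197)^2 - (1.5227)^2 = 26.21132809 - 2.31861529 = 23.8927128
  phi_hat_1 = [gamma(1) gamma(0) - gamma(1) gamma(2)] / det = [(1.5227)(5.1197) - (1.5227)(2.217)] / 23.8927128 = 4.41994129 / 23.8927128 = 0.185
  phi_hat_2 = [gamma(0) gamma(2) - gamma(1)^2] / det = [(5.1197)(2.217) - (1.5227)^2] / 23.8927128 = 9.03175961 / 23.8927128 = 0.378
So phi_hat = [0.1850, 0.3780].
Therefore phi_hat_1 = 0.1850.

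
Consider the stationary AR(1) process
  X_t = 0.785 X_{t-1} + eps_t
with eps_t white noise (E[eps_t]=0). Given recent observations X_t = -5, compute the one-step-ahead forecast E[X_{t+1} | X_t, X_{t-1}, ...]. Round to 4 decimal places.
E[X_{t+1} \mid \mathcal F_t] = -3.9250

For an AR(p) model X_t = c + sum_i phi_i X_{t-i} + eps_t, the
one-step-ahead conditional mean is
  E[X_{t+1} | X_t, ...] = c + sum_i phi_i X_{t+1-i}.
Substitute known values:
  E[X_{t+1} | ...] = (0.785) * (-5)
                   = -3.9250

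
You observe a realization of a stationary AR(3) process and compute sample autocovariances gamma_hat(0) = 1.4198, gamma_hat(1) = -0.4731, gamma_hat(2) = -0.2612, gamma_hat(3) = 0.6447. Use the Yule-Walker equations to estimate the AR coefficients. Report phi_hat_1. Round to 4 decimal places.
\hat\phi_{1} = -0.3339

The Yule-Walker equations for an AR(p) process read, in matrix form,
  Gamma_p phi = r_p,   with   (Gamma_p)_{ij} = gamma(|i - j|),
                       (r_p)_i = gamma(i),   i,j = 1..p.
Substitute the sample gammas (Toeplitz matrix and right-hand side of size 3):
  Gamma_p = [[1.4198, -0.4731, -0.2612], [-0.4731, 1.4198, -0.4731], [-0.2612, -0.4731, 1.4198]]
  r_p     = [-0.4731, -0.2612, 0.6447]
Written out (R1..R3):
  (R1) 1.4198 phi_1 - 0.4731 phi_2 - 0.2612 phi_3 = -0.4731
  (R2) -0.4731 phi_1 + 1.4198 phi_2 - 0.4731 phi_3 = -0.2612
  (R3) -0.2612 phi_1 - 0.4731 phi_2 + 1.4198 phi_3 = 0.6447
Gaussian elimination:
  R2 <- R2 - (-0.4731/1.4198) R1 = R2 - (-0.333216) R1:  1.262156 phi_2 - 0.560136 phi_3 = -0.418844
  R3 <- R3 - (-0.2612/1.4198) R1 = R3 - (-0.18397) R1:  -0.560136 phi_2 + 1.371747 phi_3 = 0.557664
  R3 <- R3 - (-0.560136/1.262156) R2 = R3 - (-0.443793) R2:  1.123163 phi_3 = 0.371784
Back-substitution:
  phi_hat_3 = 0.371784 / 1.123163 = 0.331015
  phi_hat_2 = (-0.418844 - (-0.560136)(0.331015)) / 1.262156 = -0.184946
  phi_hat_1 = (-0.4731 - (-0.4731)(-0.184946) - (-0.2612)(0.331015)) / 1.4198 = -0.333946
So phi_hat = [-0.3339, -0.1849, 0.3310].
Therefore phi_hat_1 = -0.3339.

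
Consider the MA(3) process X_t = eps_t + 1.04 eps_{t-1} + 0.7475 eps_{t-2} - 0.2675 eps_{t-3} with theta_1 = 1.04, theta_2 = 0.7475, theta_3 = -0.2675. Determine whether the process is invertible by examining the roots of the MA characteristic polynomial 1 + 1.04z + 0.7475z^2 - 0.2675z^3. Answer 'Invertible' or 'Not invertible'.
\text{Not invertible}

The MA(q) characteristic polynomial is P(z) = 1 + 1.04z + 0.7475z^2 - 0.2675z^3.
Invertibility requires all roots to lie outside the unit circle, i.e. |z| > 1 for every root.
Degree 3: look for a simple real root z0 first, then factor out (1 - z/z0) and solve the remaining quadratic.
Testing z0 = 4: P(4) = 1 + (1.04)(4) + (0.7475)(4)^2 + (-0.2675)(4)^3
  = 1 + (4.16) + (11.96) + (-17.12) = 0.  So z_0 = 4 is a root, |z_0| = 4.
Divide out the factor (1 - 0.25 z) = (1 - z/z0) (since 1/z0 = 0.25):
  P(z) = (1 - 0.25 z)(1 + (1.29) z + (1.07) z^2)
  [check: z-coef 1.29 - (0.25) = 1.04; z^2-coef 1.07 - (0.25)(1.29) = 0.7475; z^3-coef -(0.25)(1.07) = -0.2675.]
Remaining roots from the quadratic factor 1 + (1.29) z + (1.07) z^2:
  Set 1 + (1.29) z + (1.07) z^2 = 0, i.e. a z^2 + b z + c = 0 with a = 1.07, b = 1.29, c = 1.
  Discriminant D = b^2 - 4ac = (1.29)^2 - 4*(1.07)*1 = 1.6641 - (4.28) = -2.6159.
  D < 0, so the roots are the complex-conjugate pair z = (-b +/- i sqrt(-D)) / (2a) = -0.6028 +/- 0.7558i.
  For a conjugate pair |z|^2 = z * conj(z) = (product of roots) = c/a = 1/(1.07) = 0.934579, so |z| = sqrt(0.934579) = 0.9667 for both roots.
Moduli of all roots: 4.0000, 0.9667, 0.9667.
All moduli strictly greater than 1? No.
Verdict: Not invertible.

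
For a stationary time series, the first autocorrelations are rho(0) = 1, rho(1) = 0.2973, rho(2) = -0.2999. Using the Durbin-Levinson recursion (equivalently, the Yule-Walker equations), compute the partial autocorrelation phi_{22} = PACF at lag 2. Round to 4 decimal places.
\phi_{22} = -0.4259

The PACF at lag k is phi_{kk}, the last component of the solution
to the Yule-Walker system G_k phi = r_k where
  (G_k)_{ij} = rho(|i - j|), (r_k)_i = rho(i), i,j = 1..k.
Equivalently, Durbin-Levinson gives phi_{kk} iteratively:
  phi_{11} = rho(1)
  phi_{kk} = [rho(k) - sum_{j=1..k-1} phi_{k-1,j} rho(k-j)]
            / [1 - sum_{j=1..k-1} phi_{k-1,j} rho(j)],
  phi_{k,j} = phi_{k-1,j} - phi_{kk} phi_{k-1,k-j},  j = 1..k-1.
Step k = 1:
  phi_11 = rho(1) = 0.2973.
Step k = 2:
  phi_22 = [rho(2) - phi_11 rho(1)] / [1 - phi_11 rho(1)] = [-0.2999 - (0.2973)(0.2973)] / [1 - (0.2973)(0.2973)]
         = -0.38828729 / 0.91161271 = -0.4259.
Therefore phi_{22} = -0.4259.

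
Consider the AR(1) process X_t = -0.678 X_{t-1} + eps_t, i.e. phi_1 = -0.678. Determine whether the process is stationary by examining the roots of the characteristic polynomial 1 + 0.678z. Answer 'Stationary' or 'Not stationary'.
\text{Stationary}

The AR(p) characteristic polynomial is P(z) = 1 + 0.678z.
Stationarity requires all roots to lie outside the unit circle, i.e. |z| > 1 for every root.
This is linear in z: 1 + (0.678) z = 0  =>  z = -1/(0.678) = -1.474926,  |z| = 1.474926.
Moduli of all roots: 1.4749.
All moduli strictly greater than 1? Yes.
Verdict: Stationary.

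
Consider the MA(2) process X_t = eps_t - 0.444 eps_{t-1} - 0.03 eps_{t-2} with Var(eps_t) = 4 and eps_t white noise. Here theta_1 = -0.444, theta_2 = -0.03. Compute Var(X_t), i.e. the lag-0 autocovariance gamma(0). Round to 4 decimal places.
\gamma(0) = 4.7921

For an MA(q) process X_t = eps_t + sum_i theta_i eps_{t-i} with
Var(eps_t) = sigma^2, the variance is
  gamma(0) = sigma^2 * (1 + sum_i theta_i^2).
  sum_i theta_i^2 = (-0.444)^2 + (-0.03)^2 = 0.197136 + 0.0009 = 0.198036.
  gamma(0) = 4 * (1 + 0.198036) = 4 * 1.198036 = 4.792144, which rounds to 4.7921.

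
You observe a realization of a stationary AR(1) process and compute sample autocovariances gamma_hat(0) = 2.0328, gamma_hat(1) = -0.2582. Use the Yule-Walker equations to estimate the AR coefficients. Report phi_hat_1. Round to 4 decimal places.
\hat\phi_{1} = -0.1270

The Yule-Walker equations for an AR(p) process read, in matrix form,
  Gamma_p phi = r_p,   with   (Gamma_p)_{ij} = gamma(|i - j|),
                       (r_p)_i = gamma(i),   i,j = 1..p.
Substitute the sample gammas (Toeplitz matrix and right-hand side of size 1):
  Gamma_p = [[2.0328]]
  r_p     = [-0.2582]
With p = 1 this is the single equation gamma(0) phi_1 = gamma(1):
  phi_hat_1 = gamma(1) / gamma(0) = -0.2582 / 2.0328 = -0.1270.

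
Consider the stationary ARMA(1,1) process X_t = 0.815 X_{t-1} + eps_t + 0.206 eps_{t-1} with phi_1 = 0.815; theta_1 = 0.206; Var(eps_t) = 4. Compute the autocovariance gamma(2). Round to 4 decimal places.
\gamma(2) = 11.5770

Multiply the model equation by X_{t-k} and take expectations. With theta_0 = psi_0 = 1 and psi_j the MA(infinity) weights, this gives
  gamma(k) - sum_i phi_i gamma(k-i) = c_k,
  c_k = sigma^2 * sum_{j=k..q} theta_j psi_{j-k}   (c_k = 0 for k > q),
using gamma(-m) = gamma(m).
psi-weights needed (psi_j = theta_j + sum_i phi_i psi_{j-i}):
  psi_1 = theta_1 + phi_1 = 0.206 + (0.815) = 1.021
Right-hand sides:
  c_0 = sigma^2 (1 + theta_1 psi_1) = 4 * (1 + (0.206)(1.021)) = 4 * 1.210326 = 4.841304
  c_1 = sigma^2 theta_1 = 4 * (0.206) = 0.824
  c_2 = 0
Equations for k = 0 and k = 1 (AR order 1):
  gamma(0) = phi_1 gamma(1) + c_0
  gamma(1) = phi_1 gamma(0) + c_1
Substituting the second into the first: gamma(0) (1 - phi_1^2) = c_0 + phi_1 c_1, so
  gamma(0) = (c_0 + phi_1 c_1) / (1 - phi_1^2) = (4.841304 + (0.815)(0.824)) / (1 - (0.815)^2) = 5.512864 / 0.335775 = 16.418328.
  gamma(1) = phi_1 gamma(0) + c_1 = (0.815)(16.418328) + (0.824) = 14.204937.
For k = 2 (> q): gamma(2) = phi_1 gamma(1) = (0.815)(14.204937) = 11.577024.
Therefore gamma(2) = 11.5770 (to 4 decimal places).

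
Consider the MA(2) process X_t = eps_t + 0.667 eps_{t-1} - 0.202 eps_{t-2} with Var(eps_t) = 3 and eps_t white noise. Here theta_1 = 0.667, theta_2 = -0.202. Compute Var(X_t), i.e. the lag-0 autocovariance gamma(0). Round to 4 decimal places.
\gamma(0) = 4.4571

For an MA(q) process X_t = eps_t + sum_i theta_i eps_{t-i} with
Var(eps_t) = sigma^2, the variance is
  gamma(0) = sigma^2 * (1 + sum_i theta_i^2).
  sum_i theta_i^2 = (0.667)^2 + (-0.202)^2 = 0.444889 + 0.040804 = 0.485693.
  gamma(0) = 3 * (1 + 0.485693) = 3 * 1.485693 = 4.457079, which rounds to 4.4571.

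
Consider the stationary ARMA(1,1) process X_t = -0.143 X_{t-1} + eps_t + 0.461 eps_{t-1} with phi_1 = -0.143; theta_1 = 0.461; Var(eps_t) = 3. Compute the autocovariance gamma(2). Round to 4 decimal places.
\gamma(2) = -0.1301

Multiply the model equation by X_{t-k} and take expectations. With theta_0 = psi_0 = 1 and psi_j the MA(infinity) weights, this gives
  gamma(k) - sum_i phi_i gamma(k-i) = c_k,
  c_k = sigma^2 * sum_{j=k..q} theta_j psi_{j-k}   (c_k = 0 for k > q),
using gamma(-m) = gamma(m).
psi-weights needed (psi_j = theta_j + sum_i phi_i psi_{j-i}):
  psi_1 = theta_1 + phi_1 = 0.461 + (-0.143) = 0.318
Right-hand sides:
  c_0 = sigma^2 (1 + theta_1 psi_1) = 3 * (1 + (0.461)(0.318)) = 3 * 1.146598 = 3.439794
  c_1 = sigma^2 theta_1 = 3 * (0.461) = 1.383
  c_2 = 0
Equations for k = 0 and k = 1 (AR order 1):
  gamma(0) = phi_1 gamma(1) + c_0
  gamma(1) = phi_1 gamma(0) + c_1
Substituting the second into the first: gamma(0) (1 - phi_1^2) = c_0 + phi_1 c_1, so
  gamma(0) = (c_0 + phi_1 c_1) / (1 - phi_1^2) = (3.439794 + (-0.143)(1.383)) / (1 - (-0.143)^2) = 3.242025 / 0.979551 = 3.309705.
  gamma(1) = phi_1 gamma(0) + c_1 = (-0.143)(3.309705) + (1.383) = 0.909712.
For k = 2 (> q): gamma(2) = phi_1 gamma(1) = (-0.143)(0.909712) = -0.130089.
Therefore gamma(2) = -0.1301 (to 4 decimal places).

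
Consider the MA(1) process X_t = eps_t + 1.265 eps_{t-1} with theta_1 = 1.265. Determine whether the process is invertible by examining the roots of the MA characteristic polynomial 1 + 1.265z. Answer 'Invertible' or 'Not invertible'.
\text{Not invertible}

The MA(q) characteristic polynomial is P(z) = 1 + 1.265z.
Invertibility requires all roots to lie outside the unit circle, i.e. |z| > 1 for every root.
This is linear in z: 1 + (1.265) z = 0  =>  z = -1/(1.265) = -0.790514,  |z| = 0.790514.
Moduli of all roots: 0.7905.
All moduli strictly greater than 1? No.
Verdict: Not invertible.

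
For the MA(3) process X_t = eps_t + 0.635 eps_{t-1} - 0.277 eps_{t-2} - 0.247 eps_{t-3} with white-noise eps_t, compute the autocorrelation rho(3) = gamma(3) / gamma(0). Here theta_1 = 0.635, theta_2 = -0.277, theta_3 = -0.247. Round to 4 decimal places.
\rho(3) = -0.1603

For an MA(q) process with theta_0 = 1, the autocovariance is
  gamma(k) = sigma^2 * sum_{i=0..q-k} theta_i * theta_{i+k},
and rho(k) = gamma(k) / gamma(0). Sigma^2 cancels.
  numerator   = (1)*(-0.247) = -0.247.
  denominator = (1)^2 + (0.635)^2 + (-0.277)^2 + (-0.247)^2 = 1.540963.
  rho(3) = -0.247 / 1.540963 = -0.1603.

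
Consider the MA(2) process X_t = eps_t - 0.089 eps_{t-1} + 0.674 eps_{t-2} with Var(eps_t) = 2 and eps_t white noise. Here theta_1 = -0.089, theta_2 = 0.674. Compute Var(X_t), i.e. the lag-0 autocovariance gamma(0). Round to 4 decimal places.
\gamma(0) = 2.9244

For an MA(q) process X_t = eps_t + sum_i theta_i eps_{t-i} with
Var(eps_t) = sigma^2, the variance is
  gamma(0) = sigma^2 * (1 + sum_i theta_i^2).
  sum_i theta_i^2 = (-0.089)^2 + (0.674)^2 = 0.007921 + 0.454276 = 0.462197.
  gamma(0) = 2 * (1 + 0.462197) = 2 * 1.462197 = 2.924394, which rounds to 2.9244.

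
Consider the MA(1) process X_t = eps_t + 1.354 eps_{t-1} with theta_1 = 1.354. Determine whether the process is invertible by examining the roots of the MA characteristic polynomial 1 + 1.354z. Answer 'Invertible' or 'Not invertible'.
\text{Not invertible}

The MA(q) characteristic polynomial is P(z) = 1 + 1.354z.
Invertibility requires all roots to lie outside the unit circle, i.e. |z| > 1 for every root.
This is linear in z: 1 + (1.354) z = 0  =>  z = -1/(1.354) = -0.738552,  |z| = 0.738552.
Moduli of all roots: 0.7386.
All moduli strictly greater than 1? No.
Verdict: Not invertible.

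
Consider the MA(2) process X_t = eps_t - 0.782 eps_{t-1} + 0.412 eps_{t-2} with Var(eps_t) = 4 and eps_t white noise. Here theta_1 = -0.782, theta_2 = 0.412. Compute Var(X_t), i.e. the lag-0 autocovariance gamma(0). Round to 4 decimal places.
\gamma(0) = 7.1251

For an MA(q) process X_t = eps_t + sum_i theta_i eps_{t-i} with
Var(eps_t) = sigma^2, the variance is
  gamma(0) = sigma^2 * (1 + sum_i theta_i^2).
  sum_i theta_i^2 = (-0.782)^2 + (0.412)^2 = 0.611524 + 0.169744 = 0.781268.
  gamma(0) = 4 * (1 + 0.781268) = 4 * 1.781268 = 7.125072, which rounds to 7.1251.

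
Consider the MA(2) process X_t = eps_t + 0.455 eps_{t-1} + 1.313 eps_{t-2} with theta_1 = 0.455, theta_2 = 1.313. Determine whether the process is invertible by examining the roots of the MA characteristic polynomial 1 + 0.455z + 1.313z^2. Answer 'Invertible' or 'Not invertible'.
\text{Not invertible}

The MA(q) characteristic polynomial is P(z) = 1 + 0.455z + 1.313z^2.
Invertibility requires all roots to lie outside the unit circle, i.e. |z| > 1 for every root.
Set 1 + (0.455) z + (1.313) z^2 = 0, i.e. a z^2 + b z + c = 0 with a = 1.313, b = 0.455, c = 1.
Discriminant D = b^2 - 4ac = (0.455)^2 - 4*(1.313)*1 = 0.207025 - (5.252) = -5.044975.
D < 0, so the roots are the complex-conjugate pair z = (-b +/- i sqrt(-D)) / (2a) = -0.1733 +/- 0.8553i.
For a conjugate pair |z|^2 = z * conj(z) = (product of roots) = c/a = 1/(1.313) = 0.761615, so |z| = sqrt(0.761615) = 0.8727 for both roots.
Moduli of all roots: 0.8727, 0.8727.
All moduli strictly greater than 1? No.
Verdict: Not invertible.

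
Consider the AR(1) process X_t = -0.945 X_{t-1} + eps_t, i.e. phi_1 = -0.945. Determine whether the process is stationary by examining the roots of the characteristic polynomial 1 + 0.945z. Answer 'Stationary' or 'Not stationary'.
\text{Stationary}

The AR(p) characteristic polynomial is P(z) = 1 + 0.945z.
Stationarity requires all roots to lie outside the unit circle, i.e. |z| > 1 for every root.
This is linear in z: 1 + (0.945) z = 0  =>  z = -1/(0.945) = -1.058201,  |z| = 1.058201.
Moduli of all roots: 1.0582.
All moduli strictly greater than 1? Yes.
Verdict: Stationary.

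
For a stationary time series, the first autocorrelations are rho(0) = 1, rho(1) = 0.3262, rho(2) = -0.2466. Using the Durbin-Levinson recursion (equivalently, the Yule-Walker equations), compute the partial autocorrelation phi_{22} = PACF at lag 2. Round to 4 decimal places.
\phi_{22} = -0.3950

The PACF at lag k is phi_{kk}, the last component of the solution
to the Yule-Walker system G_k phi = r_k where
  (G_k)_{ij} = rho(|i - j|), (r_k)_i = rho(i), i,j = 1..k.
Equivalently, Durbin-Levinson gives phi_{kk} iteratively:
  phi_{11} = rho(1)
  phi_{kk} = [rho(k) - sum_{j=1..k-1} phi_{k-1,j} rho(k-j)]
            / [1 - sum_{j=1..k-1} phi_{k-1,j} rho(j)],
  phi_{k,j} = phi_{k-1,j} - phi_{kk} phi_{k-1,k-j},  j = 1..k-1.
Step k = 1:
  phi_11 = rho(1) = 0.3262.
Step k = 2:
  phi_22 = [rho(2) - phi_11 rho(1)] / [1 - phi_11 rho(1)] = [-0.2466 - (0.3262)(0.3262)] / [1 - (0.3262)(0.3262)]
         = -0.35300644 / 0.89359356 = -0.395.
Therefore phi_{22} = -0.3950.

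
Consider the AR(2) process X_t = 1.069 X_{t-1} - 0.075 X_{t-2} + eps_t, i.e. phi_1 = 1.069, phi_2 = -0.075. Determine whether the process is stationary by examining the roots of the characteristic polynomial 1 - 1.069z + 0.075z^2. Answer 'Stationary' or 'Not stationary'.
\text{Stationary}

The AR(p) characteristic polynomial is P(z) = 1 - 1.069z + 0.075z^2.
Stationarity requires all roots to lie outside the unit circle, i.e. |z| > 1 for every root.
Set 1 + (-1.069) z + (0.075) z^2 = 0, i.e. a z^2 + b z + c = 0 with a = 0.075, b = -1.069, c = 1.
Discriminant D = b^2 - 4ac = (-1.069)^2 - 4*(0.075)*1 = 1.142761 - (0.3) = 0.842761.
D >= 0, so the roots are real: z = (-b +/- sqrt(D)) / (2a) = (1.069 +/- 0.91802) / (0.15).
  z_1 = (1.069 + 0.91802) / (0.15) = 13.2468,   |z_1| = 13.2468.
  z_2 = (1.069 - 0.91802) / (0.15) = 1.0065,   |z_2| = 1.0065.
Moduli of all roots: 13.2468, 1.0065.
All moduli strictly greater than 1? Yes.
Verdict: Stationary.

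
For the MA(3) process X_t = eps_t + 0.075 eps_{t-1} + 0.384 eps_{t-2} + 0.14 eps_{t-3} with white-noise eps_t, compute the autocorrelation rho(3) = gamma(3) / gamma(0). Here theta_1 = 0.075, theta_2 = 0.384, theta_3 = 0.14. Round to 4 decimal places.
\rho(3) = 0.1194

For an MA(q) process with theta_0 = 1, the autocovariance is
  gamma(k) = sigma^2 * sum_{i=0..q-k} theta_i * theta_{i+k},
and rho(k) = gamma(k) / gamma(0). Sigma^2 cancels.
  numerator   = (1)*(0.14) = 0.14.
  denominator = (1)^2 + (0.075)^2 + (0.384)^2 + (0.14)^2 = 1.172681.
  rho(3) = 0.14 / 1.172681 = 0.1194.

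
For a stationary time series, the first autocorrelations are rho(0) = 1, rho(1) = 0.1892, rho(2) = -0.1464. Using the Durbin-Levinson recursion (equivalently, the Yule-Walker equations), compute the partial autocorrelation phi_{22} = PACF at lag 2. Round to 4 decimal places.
\phi_{22} = -0.1890

The PACF at lag k is phi_{kk}, the last component of the solution
to the Yule-Walker system G_k phi = r_k where
  (G_k)_{ij} = rho(|i - j|), (r_k)_i = rho(i), i,j = 1..k.
Equivalently, Durbin-Levinson gives phi_{kk} iteratively:
  phi_{11} = rho(1)
  phi_{kk} = [rho(k) - sum_{j=1..k-1} phi_{k-1,j} rho(k-j)]
            / [1 - sum_{j=1..k-1} phi_{k-1,j} rho(j)],
  phi_{k,j} = phi_{k-1,j} - phi_{kk} phi_{k-1,k-j},  j = 1..k-1.
Step k = 1:
  phi_11 = rho(1) = 0.1892.
Step k = 2:
  phi_22 = [rho(2) - phi_11 rho(1)] / [1 - phi_11 rho(1)] = [-0.1464 - (0.1892)(0.1892)] / [1 - (0.1892)(0.1892)]
         = -0.18219664 / 0.96420336 = -0.189.
Therefore phi_{22} = -0.1890.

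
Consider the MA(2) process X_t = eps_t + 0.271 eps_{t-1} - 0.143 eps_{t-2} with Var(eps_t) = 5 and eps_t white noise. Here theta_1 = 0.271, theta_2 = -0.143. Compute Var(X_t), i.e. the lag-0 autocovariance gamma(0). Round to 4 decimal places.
\gamma(0) = 5.4695

For an MA(q) process X_t = eps_t + sum_i theta_i eps_{t-i} with
Var(eps_t) = sigma^2, the variance is
  gamma(0) = sigma^2 * (1 + sum_i theta_i^2).
  sum_i theta_i^2 = (0.271)^2 + (-0.143)^2 = 0.073441 + 0.020449 = 0.09389.
  gamma(0) = 5 * (1 + 0.09389) = 5 * 1.09389 = 5.46945, which rounds to 5.4695.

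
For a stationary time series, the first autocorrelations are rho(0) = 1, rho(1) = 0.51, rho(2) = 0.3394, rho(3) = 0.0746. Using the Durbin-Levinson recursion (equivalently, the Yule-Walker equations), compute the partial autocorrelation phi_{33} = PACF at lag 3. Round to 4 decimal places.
\phi_{33} = -0.1840

The PACF at lag k is phi_{kk}, the last component of the solution
to the Yule-Walker system G_k phi = r_k where
  (G_k)_{ij} = rho(|i - j|), (r_k)_i = rho(i), i,j = 1..k.
Equivalently, Durbin-Levinson gives phi_{kk} iteratively:
  phi_{11} = rho(1)
  phi_{kk} = [rho(k) - sum_{j=1..k-1} phi_{k-1,j} rho(k-j)]
            / [1 - sum_{j=1..k-1} phi_{k-1,j} rho(j)],
  phi_{k,j} = phi_{k-1,j} - phi_{kk} phi_{k-1,k-j},  j = 1..k-1.
Step k = 1:
  phi_11 = rho(1) = 0.51.
Step k = 2:
  phi_22 = [rho(2) - phi_11 rho(1)] / [1 - phi_11 rho(1)] = [0.3394 - (0.51)(0.51)] / [1 - (0.51)(0.51)]
         = 0.0793 / 0.7399 = 0.107177.
  Update: phi_21 = phi_11 - phi_22 phi_11 = 0.51 - (0.107177)(0.51) = 0.45534.
Step k = 3:
  phi_33 = [rho(3) - phi_21 rho(2) - phi_22 rho(1)] / [1 - phi_21 rho(1) - phi_22 rho(2)]
    numerator   = 0.0746 - (0.45534)(0.3394) - (0.107177)(0.51) = -0.13460245
    denominator = 1 - (0.45534)(0.51) - (0.107177)(0.3394) = 0.73140089
  phi_33 = -0.13460245 / 0.73140089 = -0.184.
Therefore phi_{33} = -0.1840.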